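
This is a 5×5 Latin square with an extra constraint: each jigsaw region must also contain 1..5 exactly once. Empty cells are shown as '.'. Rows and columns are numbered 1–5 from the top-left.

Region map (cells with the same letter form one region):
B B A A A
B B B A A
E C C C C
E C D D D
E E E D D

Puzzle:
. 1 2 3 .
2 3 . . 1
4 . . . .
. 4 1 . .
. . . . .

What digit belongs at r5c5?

r1c1 = 5 (sole candidate).
r1c5 = 4 (sole candidate).
r2c3 = 4 (sole candidate).
r2c4 = 5 (sole candidate).
r4c1 = 3 (sole candidate).
r4c4 = 2 (sole candidate).
r4c5 = 5 (sole candidate).
r5c1 = 1 (sole candidate).
r5c3 = 5 (sole candidate).
r5c4 = 4 (sole candidate).
r5c5 = 3: row 5 has {1,4,5}; col 5 has {1,4,5}; region has {1,2,4,5} → only 3 remains.

3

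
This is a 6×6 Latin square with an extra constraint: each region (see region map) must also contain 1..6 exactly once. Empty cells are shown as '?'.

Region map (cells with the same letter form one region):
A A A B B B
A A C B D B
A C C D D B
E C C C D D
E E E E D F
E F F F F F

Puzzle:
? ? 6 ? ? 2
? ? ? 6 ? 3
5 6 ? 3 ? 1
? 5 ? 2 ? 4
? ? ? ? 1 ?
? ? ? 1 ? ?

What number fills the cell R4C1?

1

R3C3 = 4: row 3 has {1,3,5,6}; col 3 has {6}; region has {2,5,6} → only 4 remains.
R3C5 = 2: row 3 has {1,3,4,5,6}; col 5 has {1}; region has {1,3,4} → only 2 remains.
R4C5 = 6: row 4 has {2,4,5}; col 5 has {1,2}; region has {1,2,3,4} → only 6 remains.
R2C3 = 1: row 2 has {3,6}; col 3 has {4,6}; region has {2,4,5,6} → only 1 remains.
R2C5 = 5: row 2 has {1,3,6}; col 5 has {1,2,6}; region has {1,2,3,4,6} → only 5 remains.
R4C3 = 3: row 4 has {2,4,5,6}; col 3 has {1,4,6}; region has {1,2,4,5,6} → only 3 remains.
R1C5 = 4: row 1 has {2,6}; col 5 has {1,2,5,6}; region has {1,2,3,6} → only 4 remains.
R4C1 = 1: row 4 has {2,3,4,5,6}; col 1 has {5}; region has {} → only 1 remains.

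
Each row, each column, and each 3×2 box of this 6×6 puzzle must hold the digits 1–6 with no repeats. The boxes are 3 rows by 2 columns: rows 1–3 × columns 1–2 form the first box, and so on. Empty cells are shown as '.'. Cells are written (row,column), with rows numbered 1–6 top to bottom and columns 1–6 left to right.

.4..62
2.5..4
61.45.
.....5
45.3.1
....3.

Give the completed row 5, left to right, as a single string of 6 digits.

456321

(1,4) = 1 (sole candidate).
(2,2) = 3 (sole candidate).
(2,4) = 6 (sole candidate).
(2,5) = 1 (sole candidate).
(3,6) = 3 (sole candidate).
(4,4) = 2 (sole candidate).
(4,5) = 4 (sole candidate).
(5,3) = 6: row 5 has {1,3,4,5}; col 3 has {5}; box has {2,3} → only 6 remains.
(5,5) = 2: row 5 has {1,3,4,5,6}; col 5 has {1,3,4,5,6}; box has {1,3,4,5} → only 2 remains.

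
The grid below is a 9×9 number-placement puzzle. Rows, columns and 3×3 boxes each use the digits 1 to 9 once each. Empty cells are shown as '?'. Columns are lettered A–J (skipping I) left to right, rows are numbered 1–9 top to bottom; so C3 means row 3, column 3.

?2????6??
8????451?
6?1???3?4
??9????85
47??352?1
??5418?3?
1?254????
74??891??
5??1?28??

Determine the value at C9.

F3 = 7 (sole candidate).
F4 = 6 (sole candidate).
D5 = 9 (sole candidate).
H5 = 6 (sole candidate).
A6 = 2 (sole candidate).
B6 = 6 (sole candidate).
F7 = 3 (sole candidate).
D8 = 6 (sole candidate).
E9 = 7 (sole candidate).
F1 = 1 (sole candidate).
A4 = 3 (sole candidate).
B4 = 1 (sole candidate).
E4 = 2 (sole candidate).
C5 = 8 (sole candidate).
C8 = 3 (sole candidate).
J8 = 2 (sole candidate).
B9 = 9 (sole candidate).
C9 = 6: row 9 has {1,2,5,7,8,9}; col 3 has {1,2,3,5,8,9}; box has {1,2,3,4,5,7,9} → only 6 remains.

6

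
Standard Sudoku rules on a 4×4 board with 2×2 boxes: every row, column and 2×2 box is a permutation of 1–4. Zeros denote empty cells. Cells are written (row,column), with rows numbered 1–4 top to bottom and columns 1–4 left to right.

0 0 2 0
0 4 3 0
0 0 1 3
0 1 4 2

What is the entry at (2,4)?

(1,2) = 3: row 1 has {2}; col 2 has {1,4}; box has {4} → only 3 remains.
(2,4) = 1: row 2 has {3,4}; col 4 has {2,3}; box has {2,3} → only 1 remains.

1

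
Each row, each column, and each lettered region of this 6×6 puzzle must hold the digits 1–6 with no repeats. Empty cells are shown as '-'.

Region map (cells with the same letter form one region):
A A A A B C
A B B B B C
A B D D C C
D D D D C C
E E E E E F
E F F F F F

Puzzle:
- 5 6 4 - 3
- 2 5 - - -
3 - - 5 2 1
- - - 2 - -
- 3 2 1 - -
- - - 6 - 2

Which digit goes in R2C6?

R1C5 = 1 (sole candidate).
R2C1 = 1 (sole candidate).
R2C4 = 3 (sole candidate).
R3C3 = 4 (sole candidate).
R4C1 = 6 (sole candidate).
R4C2 = 1 (sole candidate).
R4C3 = 3 (sole candidate).
R6C2 = 4 (sole candidate).
R6C3 = 1 (sole candidate).
R1C1 = 2 (sole candidate).
R3C2 = 6 (sole candidate).
R5C6 = 5 (sole candidate).
R6C1 = 5 (sole candidate).
R6C5 = 3 (sole candidate).
R2C5 = 4 (sole candidate).
R2C6 = 6: row 2 has {1,2,3,4,5}; col 6 has {1,2,3,5}; region has {1,2,3} → only 6 remains.

6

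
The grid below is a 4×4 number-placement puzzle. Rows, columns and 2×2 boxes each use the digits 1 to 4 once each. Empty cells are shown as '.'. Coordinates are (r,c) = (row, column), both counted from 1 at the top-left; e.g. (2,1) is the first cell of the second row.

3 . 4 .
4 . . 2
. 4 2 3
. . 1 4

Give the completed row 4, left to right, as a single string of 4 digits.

(1,4) = 1: row 1 has {3,4}; col 4 has {2,3,4}; box has {2,4} → only 1 remains.
(2,2) = 1: row 2 has {2,4}; col 2 has {4}; box has {3,4} → only 1 remains.
(2,3) = 3: row 2 has {1,2,4}; col 3 has {1,2,4}; box has {1,2,4} → only 3 remains.
(3,1) = 1: row 3 has {2,3,4}; col 1 has {3,4}; box has {4} → only 1 remains.
(4,1) = 2: row 4 has {1,4}; col 1 has {1,3,4}; box has {1,4} → only 2 remains.
(4,2) = 3: row 4 has {1,2,4}; col 2 has {1,4}; box has {1,2,4} → only 3 remains.

2314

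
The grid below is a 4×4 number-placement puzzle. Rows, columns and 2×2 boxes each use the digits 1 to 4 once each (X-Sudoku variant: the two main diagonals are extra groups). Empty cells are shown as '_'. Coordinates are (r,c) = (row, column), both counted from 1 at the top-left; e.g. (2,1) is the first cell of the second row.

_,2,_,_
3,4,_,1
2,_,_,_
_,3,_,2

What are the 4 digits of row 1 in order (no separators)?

1243

(1,1) = 1: row 1 has {2}; col 1 has {2,3}; box has {2,3,4}; main diagonal has {2,4} → only 1 remains.
(2,3) = 2: row 2 has {1,3,4}; col 3 has {}; box has {1}; anti-diagonal has {} → only 2 remains.
(3,2) = 1: row 3 has {2}; col 2 has {2,3,4}; box has {2,3}; anti-diagonal has {2} → only 1 remains.
(3,3) = 3: row 3 has {1,2}; col 3 has {2}; box has {2}; main diagonal has {1,2,4} → only 3 remains.
(3,4) = 4: row 3 has {1,2,3}; col 4 has {1,2}; box has {2,3} → only 4 remains.
(4,1) = 4: row 4 has {2,3}; col 1 has {1,2,3}; box has {1,2,3}; anti-diagonal has {1,2} → only 4 remains.
(4,3) = 1: row 4 has {2,3,4}; col 3 has {2,3}; box has {2,3,4} → only 1 remains.
(1,3) = 4: row 1 has {1,2}; col 3 has {1,2,3}; box has {1,2} → only 4 remains.
(1,4) = 3: row 1 has {1,2,4}; col 4 has {1,2,4}; box has {1,2,4}; anti-diagonal has {1,2,4} → only 3 remains.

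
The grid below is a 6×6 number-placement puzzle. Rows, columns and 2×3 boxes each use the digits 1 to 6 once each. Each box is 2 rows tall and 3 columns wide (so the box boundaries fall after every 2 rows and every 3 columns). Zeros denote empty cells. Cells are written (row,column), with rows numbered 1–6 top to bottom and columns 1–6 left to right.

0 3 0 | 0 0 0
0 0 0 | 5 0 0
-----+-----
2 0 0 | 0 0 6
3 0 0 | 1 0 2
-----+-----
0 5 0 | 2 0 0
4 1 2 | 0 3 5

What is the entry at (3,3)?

1

(3,2) = 4: row 3 has {2,6}; col 2 has {1,3,5}; box has {2,3} → only 4 remains.
(3,4) = 3: row 3 has {2,4,6}; col 4 has {1,2,5}; box has {1,2,6} → only 3 remains.
(3,5) = 5: row 3 has {2,3,4,6}; col 5 has {3}; box has {1,2,3,6} → only 5 remains.
(4,2) = 6: row 4 has {1,2,3}; col 2 has {1,3,4,5}; box has {2,3,4} → only 6 remains.
(4,3) = 5: row 4 has {1,2,3,6}; col 3 has {2}; box has {2,3,4,6} → only 5 remains.
(4,5) = 4: row 4 has {1,2,3,5,6}; col 5 has {3,5}; box has {1,2,3,5,6} → only 4 remains.
(5,1) = 6: row 5 has {2,5}; col 1 has {2,3,4}; box has {1,2,4,5} → only 6 remains.
(5,3) = 3: row 5 has {2,5,6}; col 3 has {2,5}; box has {1,2,4,5,6} → only 3 remains.
(5,5) = 1: row 5 has {2,3,5,6}; col 5 has {3,4,5}; box has {2,3,5} → only 1 remains.
(5,6) = 4: row 5 has {1,2,3,5,6}; col 6 has {2,5,6}; box has {1,2,3,5} → only 4 remains.
(6,4) = 6: row 6 has {1,2,3,4,5}; col 4 has {1,2,3,5}; box has {1,2,3,4,5} → only 6 remains.
(1,4) = 4: row 1 has {3}; col 4 has {1,2,3,5,6}; box has {5} → only 4 remains.
(1,6) = 1: row 1 has {3,4}; col 6 has {2,4,5,6}; box has {4,5} → only 1 remains.
(2,1) = 1: row 2 has {5}; col 1 has {2,3,4,6}; box has {3} → only 1 remains.
(2,2) = 2: row 2 has {1,5}; col 2 has {1,3,4,5,6}; box has {1,3} → only 2 remains.
(2,5) = 6: row 2 has {1,2,5}; col 5 has {1,3,4,5}; box has {1,4,5} → only 6 remains.
(2,6) = 3: row 2 has {1,2,5,6}; col 6 has {1,2,4,5,6}; box has {1,4,5,6} → only 3 remains.
(3,3) = 1: row 3 has {2,3,4,5,6}; col 3 has {2,3,5}; box has {2,3,4,5,6} → only 1 remains.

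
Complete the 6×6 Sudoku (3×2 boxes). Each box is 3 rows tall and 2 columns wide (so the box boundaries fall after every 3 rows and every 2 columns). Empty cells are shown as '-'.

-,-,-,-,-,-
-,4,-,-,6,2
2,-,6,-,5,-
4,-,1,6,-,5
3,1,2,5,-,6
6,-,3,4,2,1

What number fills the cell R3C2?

3

R2C3 = 5: row 2 has {2,4,6}; col 3 has {1,2,3,6}; box has {6} → only 5 remains.
R3C2 = 3: row 3 has {2,5,6}; col 2 has {1,4}; box has {2,4} → only 3 remains.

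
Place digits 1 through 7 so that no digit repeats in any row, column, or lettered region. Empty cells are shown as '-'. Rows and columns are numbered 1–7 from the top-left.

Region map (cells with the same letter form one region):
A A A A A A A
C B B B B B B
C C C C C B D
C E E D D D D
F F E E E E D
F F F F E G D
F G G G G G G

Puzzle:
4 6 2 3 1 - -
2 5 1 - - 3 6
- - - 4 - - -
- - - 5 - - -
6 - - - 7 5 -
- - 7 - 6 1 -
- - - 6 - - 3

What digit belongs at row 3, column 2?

row 1, column 6 = 7 (sole candidate).
row 1, column 7 = 5 (sole candidate).
row 2, column 4 = 7 (sole candidate).
row 2, column 5 = 4 (sole candidate).
row 3, column 6 = 2 (sole candidate).
row 6, column 4 = 2 (sole candidate).
row 6, column 7 = 4 (sole candidate).
row 7, column 6 = 4 (sole candidate).
row 4, column 6 = 6 (sole candidate).
row 5, column 4 = 1 (sole candidate).
row 5, column 7 = 2 (sole candidate).
row 6, column 2 = 3 (sole candidate).
row 7, column 3 = 5 (sole candidate).
row 7, column 5 = 2 (sole candidate).
row 4, column 5 = 3 (sole candidate).
row 5, column 2 = 4 (sole candidate).
row 5, column 3 = 3 (sole candidate).
row 6, column 1 = 5 (sole candidate).
row 7, column 1 = 1 (sole candidate).
row 7, column 2 = 7 (sole candidate).
row 3, column 2 = 1: row 3 has {2,4}; col 2 has {3,4,5,6,7}; region has {2,4} → only 1 remains.

1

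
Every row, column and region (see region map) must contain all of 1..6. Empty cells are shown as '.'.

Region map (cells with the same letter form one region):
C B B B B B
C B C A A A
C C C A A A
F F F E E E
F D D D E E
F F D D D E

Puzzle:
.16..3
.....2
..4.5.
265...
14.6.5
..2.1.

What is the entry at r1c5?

4

r1c1 = 5 (sole candidate).
r2c2 = 5 (sole candidate).
r5c3 = 3 (sole candidate).
r5c5 = 2 (sole candidate).
r6c2 = 3 (sole candidate).
r6c4 = 5 (sole candidate).
r1c5 = 4: row 1 has {1,3,5,6}; col 5 has {1,2,5}; region has {1,3,5,6} → only 4 remains.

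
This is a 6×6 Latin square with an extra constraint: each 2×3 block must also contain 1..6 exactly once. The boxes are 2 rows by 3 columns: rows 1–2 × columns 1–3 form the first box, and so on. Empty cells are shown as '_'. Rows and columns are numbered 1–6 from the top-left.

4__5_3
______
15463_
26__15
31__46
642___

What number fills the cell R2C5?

2

R1C2 = 2 (sole candidate).
R1C5 = 6 (sole candidate).
R2C1 = 5 (sole candidate).
R2C2 = 3 (sole candidate).
R2C5 = 2: row 2 has {3,5}; col 5 has {1,3,4,6}; box has {3,5,6} → only 2 remains.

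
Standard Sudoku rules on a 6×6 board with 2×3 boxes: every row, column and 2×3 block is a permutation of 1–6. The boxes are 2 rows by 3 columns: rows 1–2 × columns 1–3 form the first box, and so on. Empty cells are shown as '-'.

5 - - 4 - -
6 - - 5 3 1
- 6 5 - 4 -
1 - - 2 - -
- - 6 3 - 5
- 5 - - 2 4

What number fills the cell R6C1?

R1C5 = 6: row 1 has {4,5}; col 5 has {2,3,4}; box has {1,3,4,5} → only 6 remains.
R1C6 = 2: row 1 has {4,5,6}; col 6 has {1,4,5}; box has {1,3,4,5,6} → only 2 remains.
R3C4 = 1: row 3 has {4,5,6}; col 4 has {2,3,4,5}; box has {2,4} → only 1 remains.
R3C6 = 3: row 3 has {1,4,5,6}; col 6 has {1,2,4,5}; box has {1,2,4} → only 3 remains.
R4C5 = 5: row 4 has {1,2}; col 5 has {2,3,4,6}; box has {1,2,3,4} → only 5 remains.
R4C6 = 6: row 4 has {1,2,5}; col 6 has {1,2,3,4,5}; box has {1,2,3,4,5} → only 6 remains.
R5C5 = 1: row 5 has {3,5,6}; col 5 has {2,3,4,5,6}; box has {2,3,4,5} → only 1 remains.
R6C1 = 3: row 6 has {2,4,5}; col 1 has {1,5,6}; box has {5,6} → only 3 remains.

3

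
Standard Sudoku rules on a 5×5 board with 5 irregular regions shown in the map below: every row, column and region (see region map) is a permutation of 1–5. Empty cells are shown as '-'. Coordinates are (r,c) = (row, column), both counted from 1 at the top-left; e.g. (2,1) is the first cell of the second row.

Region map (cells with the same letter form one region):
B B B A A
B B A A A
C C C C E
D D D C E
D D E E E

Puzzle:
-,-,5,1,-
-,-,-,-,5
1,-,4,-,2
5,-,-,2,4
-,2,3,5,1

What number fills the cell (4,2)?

(1,5) = 3 (sole candidate).
(2,3) = 2 (sole candidate).
(2,4) = 4 (sole candidate).
(3,4) = 3 (sole candidate).
(4,3) = 1 (sole candidate).
(5,1) = 4 (sole candidate).
(1,1) = 2 (sole candidate).
(1,2) = 4 (sole candidate).
(2,1) = 3 (sole candidate).
(2,2) = 1 (sole candidate).
(3,2) = 5 (sole candidate).
(4,2) = 3: row 4 has {1,2,4,5}; col 2 has {1,2,4,5}; region has {1,2,4,5} → only 3 remains.

3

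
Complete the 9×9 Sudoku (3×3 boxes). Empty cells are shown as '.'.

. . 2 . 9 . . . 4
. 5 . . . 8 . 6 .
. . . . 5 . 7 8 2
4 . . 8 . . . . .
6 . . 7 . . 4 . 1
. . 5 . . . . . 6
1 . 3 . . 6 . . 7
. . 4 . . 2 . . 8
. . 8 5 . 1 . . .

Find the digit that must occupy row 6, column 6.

4

row 5, column 3 = 9: row 5 has {1,4,6,7}; col 3 has {2,3,4,5,8}; box has {4,5,6} → only 9 remains.
row 4, column 5 = 6: in row 4, 6 can only go here (every other open cell in that row sees a 6).
row 5, column 2 = 8: in row 5, 8 can only go here (every other open cell in that row sees an 8).
row 1, column 1 = 8: in row 1, 8 can only go here (every other open cell in that row sees an 8).
row 6, column 7 = 8: in row 6, 8 can only go here (every other open cell in that row sees an 8).
row 7, column 5 = 8: in row 7, 8 can only go here (every other open cell in that row sees an 8).
row 8, column 1 = 5: in column 1, 5 can only go here (every other open cell in that column sees a 5).
row 3, column 2 = 4: in column 2, 4 can only go here (every other open cell in that column sees a 4).
row 3, column 6 = 3: row 3 has {2,4,5,7,8}; col 6 has {1,2,6,8}; box has {5,8,9} → only 3 remains.
row 5, column 6 = 5: row 5 has {1,4,6,7,8,9}; col 6 has {1,2,3,6,8}; box has {6,7,8} → only 5 remains.
row 1, column 6 = 7: row 1 has {2,4,8,9}; col 6 has {1,2,3,5,6,8}; box has {3,5,8,9} → only 7 remains.
row 3, column 1 = 9: row 3 has {2,3,4,5,7,8}; col 1 has {1,4,5,6,8}; box has {2,4,5,8} → only 9 remains.
row 4, column 6 = 9: row 4 has {4,6,8}; col 6 has {1,2,3,5,6,7,8}; box has {5,6,7,8} → only 9 remains.
row 6, column 6 = 4: row 6 has {5,6,8}; col 6 has {1,2,3,5,6,7,8,9}; box has {5,6,7,8,9} → only 4 remains.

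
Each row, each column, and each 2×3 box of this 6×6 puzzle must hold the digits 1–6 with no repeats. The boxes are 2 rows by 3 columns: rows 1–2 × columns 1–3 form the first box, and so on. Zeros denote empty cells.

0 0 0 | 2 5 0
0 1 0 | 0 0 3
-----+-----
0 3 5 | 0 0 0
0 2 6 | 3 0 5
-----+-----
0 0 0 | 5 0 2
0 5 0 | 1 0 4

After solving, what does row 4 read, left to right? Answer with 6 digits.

426315

row 1, column 6 = 1: in row 1, 1 can only go here (every other open cell in that row sees a 1).
row 3, column 6 = 6: row 3 has {3,5}; col 6 has {1,2,3,4,5}; box has {3,5} → only 6 remains.
row 3, column 4 = 4: row 3 has {3,5,6}; col 4 has {1,2,3,5}; box has {3,5,6} → only 4 remains.
row 4, column 5 = 1: row 4 has {2,3,5,6}; col 5 has {5}; box has {3,4,5,6} → only 1 remains.
row 2, column 4 = 6: row 2 has {1,3}; col 4 has {1,2,3,4,5}; box has {1,2,3,5} → only 6 remains.
row 2, column 5 = 4: row 2 has {1,3,6}; col 5 has {1,5}; box has {1,2,3,5,6} → only 4 remains.
row 3, column 1 = 1: row 3 has {3,4,5,6}; col 1 has {}; box has {2,3,5,6} → only 1 remains.
row 3, column 5 = 2: row 3 has {1,3,4,5,6}; col 5 has {1,4,5}; box has {1,3,4,5,6} → only 2 remains.
row 4, column 1 = 4: row 4 has {1,2,3,5,6}; col 1 has {1}; box has {1,2,3,5,6} → only 4 remains.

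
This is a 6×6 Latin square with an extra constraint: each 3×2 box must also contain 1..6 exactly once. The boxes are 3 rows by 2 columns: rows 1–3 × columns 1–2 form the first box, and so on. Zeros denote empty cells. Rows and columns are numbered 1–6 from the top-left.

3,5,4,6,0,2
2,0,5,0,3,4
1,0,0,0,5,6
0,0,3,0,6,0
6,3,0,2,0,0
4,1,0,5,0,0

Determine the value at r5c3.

1

r1c5 = 1 (sole candidate).
r2c2 = 6 (sole candidate).
r2c4 = 1 (sole candidate).
r3c2 = 4 (sole candidate).
r3c3 = 2 (sole candidate).
r3c4 = 3 (sole candidate).
r4c1 = 5 (sole candidate).
r4c2 = 2 (sole candidate).
r4c4 = 4 (sole candidate).
r4c6 = 1 (sole candidate).
r5c3 = 1: row 5 has {2,3,6}; col 3 has {2,3,4,5}; box has {2,3,4,5} → only 1 remains.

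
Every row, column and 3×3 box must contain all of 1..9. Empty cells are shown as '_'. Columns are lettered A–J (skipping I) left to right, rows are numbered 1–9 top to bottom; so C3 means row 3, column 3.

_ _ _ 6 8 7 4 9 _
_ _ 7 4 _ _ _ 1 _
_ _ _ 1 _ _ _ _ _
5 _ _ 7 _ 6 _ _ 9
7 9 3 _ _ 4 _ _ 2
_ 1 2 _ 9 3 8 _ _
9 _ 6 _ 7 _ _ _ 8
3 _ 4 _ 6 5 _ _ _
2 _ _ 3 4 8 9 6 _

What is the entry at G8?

7

A1 = 1 (sole candidate).
C1 = 5 (sole candidate).
J1 = 3 (sole candidate).
C4 = 8 (sole candidate).
H5 = 5 (sole candidate).
D6 = 5 (sole candidate).
B7 = 5 (sole candidate).
D7 = 2 (sole candidate).
F7 = 1 (sole candidate).
G7 = 3 (sole candidate).
H7 = 4 (sole candidate).
D8 = 9 (sole candidate).
B9 = 7 (sole candidate).
C9 = 1 (sole candidate).
J9 = 5 (sole candidate).
B1 = 2 (sole candidate).
J2 = 6 (sole candidate).
C3 = 9 (sole candidate).
F3 = 2 (sole candidate).
J3 = 7 (sole candidate).
B4 = 4 (sole candidate).
G4 = 1 (sole candidate).
H4 = 3 (sole candidate).
D5 = 8 (sole candidate).
E5 = 1 (sole candidate).
G5 = 6 (sole candidate).
A6 = 6 (sole candidate).
H6 = 7 (sole candidate).
J6 = 4 (sole candidate).
B8 = 8 (sole candidate).
H8 = 2 (sole candidate).
J8 = 1 (sole candidate).
A2 = 8 (sole candidate).
B2 = 3 (sole candidate).
E2 = 5 (sole candidate).
F2 = 9 (sole candidate).
G2 = 2 (sole candidate).
A3 = 4 (sole candidate).
B3 = 6 (sole candidate).
E3 = 3 (sole candidate).
G3 = 5 (sole candidate).
H3 = 8 (sole candidate).
E4 = 2 (sole candidate).
G8 = 7: row 8 has {1,2,3,4,5,6,8,9}; col 7 has {1,2,3,4,5,6,8,9}; box has {1,2,3,4,5,6,8,9} → only 7 remains.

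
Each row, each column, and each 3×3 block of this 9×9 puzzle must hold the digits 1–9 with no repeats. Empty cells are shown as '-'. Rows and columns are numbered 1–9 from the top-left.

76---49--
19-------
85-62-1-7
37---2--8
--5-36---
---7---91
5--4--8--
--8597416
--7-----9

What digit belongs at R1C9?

5

R8C1 = 2: row 8 has {1,4,5,6,7,8,9}; col 1 has {1,3,5,7,8}; box has {5,7,8} → only 2 remains.
R8C2 = 3: row 8 has {1,2,4,5,6,7,8,9}; col 2 has {5,6,7,9}; box has {2,5,7,8} → only 3 remains.
R7C2 = 1: row 7 has {4,5,8}; col 2 has {3,5,6,7,9}; box has {2,3,5,7,8} → only 1 remains.
R7C5 = 6: row 7 has {1,4,5,8}; col 5 has {2,3,9}; box has {4,5,7,9} → only 6 remains.
R7C6 = 3: row 7 has {1,4,5,6,8}; col 6 has {2,4,6,7}; box has {4,5,6,7,9} → only 3 remains.
R7C9 = 2: row 7 has {1,3,4,5,6,8}; col 9 has {1,6,7,8,9}; box has {1,4,6,8,9} → only 2 remains.
R9C2 = 4: row 9 has {7,9}; col 2 has {1,3,5,6,7,9}; box has {1,2,3,5,7,8} → only 4 remains.
R3C6 = 9: row 3 has {1,2,5,6,7,8}; col 6 has {2,3,4,6,7}; box has {2,4,6} → only 9 remains.
R5C9 = 4: row 5 has {3,5,6}; col 9 has {1,2,6,7,8,9}; box has {1,8,9} → only 4 remains.
R7C3 = 9: row 7 has {1,2,3,4,5,6,8}; col 3 has {5,7,8}; box has {1,2,3,4,5,7,8} → only 9 remains.
R7C8 = 7: row 7 has {1,2,3,4,5,6,8,9}; col 8 has {1,9}; box has {1,2,4,6,8,9} → only 7 remains.
R9C1 = 6: row 9 has {4,7,9}; col 1 has {1,2,3,5,7,8}; box has {1,2,3,4,5,7,8,9} → only 6 remains.
R5C1 = 9: row 5 has {3,4,5,6}; col 1 has {1,2,3,5,6,7,8}; box has {3,5,7} → only 9 remains.
R5C8 = 2: row 5 has {3,4,5,6,9}; col 8 has {1,7,9}; box has {1,4,8,9} → only 2 remains.
R6C1 = 4: row 6 has {1,7,9}; col 1 has {1,2,3,5,6,7,8,9}; box has {3,5,7,9} → only 4 remains.
R5C2 = 8: row 5 has {2,3,4,5,6,9}; col 2 has {1,3,4,5,6,7,9}; box has {3,4,5,7,9} → only 8 remains.
R5C4 = 1: row 5 has {2,3,4,5,6,8,9}; col 4 has {4,5,6,7}; box has {2,3,6,7} → only 1 remains.
R5C7 = 7: row 5 has {1,2,3,4,5,6,8,9}; col 7 has {1,4,8,9}; box has {1,2,4,8,9} → only 7 remains.
R6C2 = 2: row 6 has {1,4,7,9}; col 2 has {1,3,4,5,6,7,8,9}; box has {3,4,5,7,8,9} → only 2 remains.
R6C3 = 6: row 6 has {1,2,4,7,9}; col 3 has {5,7,8,9}; box has {2,3,4,5,7,8,9} → only 6 remains.
R4C3 = 1: row 4 has {2,3,7,8}; col 3 has {5,6,7,8,9}; box has {2,3,4,5,6,7,8,9} → only 1 remains.
R4C4 = 9: row 4 has {1,2,3,7,8}; col 4 has {1,4,5,6,7}; box has {1,2,3,6,7} → only 9 remains.
R1C5 = 1: in row 1, 1 can only go here (every other open cell in that row sees a 1).
R1C3 = 2: in row 1, 2 can only go here (every other open cell in that row sees a 2).
R9C5 = 8: row 9 has {4,6,7,9}; col 5 has {1,2,3,6,9}; box has {3,4,5,6,7,9} → only 8 remains.
R9C6 = 1: row 9 has {4,6,7,8,9}; col 6 has {2,3,4,6,7,9}; box has {3,4,5,6,7,8,9} → only 1 remains.
R6C5 = 5: row 6 has {1,2,4,6,7,9}; col 5 has {1,2,3,6,8,9}; box has {1,2,3,6,7,9} → only 5 remains.
R6C6 = 8: row 6 has {1,2,4,5,6,7,9}; col 6 has {1,2,3,4,6,7,9}; box has {1,2,3,5,6,7,9} → only 8 remains.
R6C7 = 3: row 6 has {1,2,4,5,6,7,8,9}; col 7 has {1,4,7,8,9}; box has {1,2,4,7,8,9} → only 3 remains.
R9C4 = 2: row 9 has {1,4,6,7,8,9}; col 4 has {1,4,5,6,7,9}; box has {1,3,4,5,6,7,8,9} → only 2 remains.
R9C7 = 5: row 9 has {1,2,4,6,7,8,9}; col 7 has {1,3,4,7,8,9}; box has {1,2,4,6,7,8,9} → only 5 remains.
R9C8 = 3: row 9 has {1,2,4,5,6,7,8,9}; col 8 has {1,2,7,9}; box has {1,2,4,5,6,7,8,9} → only 3 remains.
R2C5 = 7: row 2 has {1,9}; col 5 has {1,2,3,5,6,8,9}; box has {1,2,4,6,9} → only 7 remains.
R2C6 = 5: row 2 has {1,7,9}; col 6 has {1,2,3,4,6,7,8,9}; box has {1,2,4,6,7,9} → only 5 remains.
R2C9 = 3: row 2 has {1,5,7,9}; col 9 has {1,2,4,6,7,8,9}; box has {1,7,9} → only 3 remains.
R3C8 = 4: row 3 has {1,2,5,6,7,8,9}; col 8 has {1,2,3,7,9}; box has {1,3,7,9} → only 4 remains.
R4C5 = 4: row 4 has {1,2,3,7,8,9}; col 5 has {1,2,3,5,6,7,8,9}; box has {1,2,3,5,6,7,8,9} → only 4 remains.
R4C7 = 6: row 4 has {1,2,3,4,7,8,9}; col 7 has {1,3,4,5,7,8,9}; box has {1,2,3,4,7,8,9} → only 6 remains.
R4C8 = 5: row 4 has {1,2,3,4,6,7,8,9}; col 8 has {1,2,3,4,7,9}; box has {1,2,3,4,6,7,8,9} → only 5 remains.
R1C8 = 8: row 1 has {1,2,4,6,7,9}; col 8 has {1,2,3,4,5,7,9}; box has {1,3,4,7,9} → only 8 remains.
R1C9 = 5: row 1 has {1,2,4,6,7,8,9}; col 9 has {1,2,3,4,6,7,8,9}; box has {1,3,4,7,8,9} → only 5 remains.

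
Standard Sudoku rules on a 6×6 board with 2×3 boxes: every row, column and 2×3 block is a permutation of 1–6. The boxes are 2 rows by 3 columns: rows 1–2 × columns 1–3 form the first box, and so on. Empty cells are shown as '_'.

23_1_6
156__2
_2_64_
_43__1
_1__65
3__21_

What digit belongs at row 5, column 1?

row 1, column 3 = 4 (sole candidate).
row 1, column 5 = 5 (sole candidate).
row 2, column 5 = 3 (sole candidate).
row 3, column 1 = 5 (sole candidate).
row 3, column 3 = 1 (sole candidate).
row 3, column 6 = 3 (sole candidate).
row 4, column 1 = 6 (sole candidate).
row 4, column 4 = 5 (sole candidate).
row 4, column 5 = 2 (sole candidate).
row 5, column 1 = 4: row 5 has {1,5,6}; col 1 has {1,2,3,5,6}; box has {1,3} → only 4 remains.

4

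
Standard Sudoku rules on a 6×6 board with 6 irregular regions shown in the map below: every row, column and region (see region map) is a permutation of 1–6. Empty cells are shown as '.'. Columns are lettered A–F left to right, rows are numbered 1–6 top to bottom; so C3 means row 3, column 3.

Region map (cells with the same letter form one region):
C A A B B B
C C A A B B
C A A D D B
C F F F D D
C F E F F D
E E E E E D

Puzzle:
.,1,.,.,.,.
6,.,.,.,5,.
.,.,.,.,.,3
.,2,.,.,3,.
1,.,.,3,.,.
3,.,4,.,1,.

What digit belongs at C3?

6

C1 = 3 (hidden single in row 1).
C2 = 2 (sole candidate).
D2 = 4 (sole candidate).
F2 = 1 (sole candidate).
B2 = 3 (sole candidate).
A1 = 5 (hidden single in row 1).
A4 = 4 (sole candidate).
A3 = 2 (sole candidate).
D3 = 1 (hidden single in row 3).
E3 = 4 (hidden single in row 3).
E5 = 6 (sole candidate).
E1 = 2 (sole candidate).
D4 = 5 (sole candidate).
F4 = 6 (sole candidate).
B5 = 4 (sole candidate).
C5 = 5 (sole candidate).
F5 = 2 (sole candidate).
B6 = 6 (sole candidate).
D6 = 2 (sole candidate).
F6 = 5 (sole candidate).
D1 = 6 (sole candidate).
F1 = 4 (sole candidate).
B3 = 5 (sole candidate).
C3 = 6: row 3 has {1,2,3,4,5}; col 3 has {2,3,4,5}; region has {1,2,3,4,5} → only 6 remains.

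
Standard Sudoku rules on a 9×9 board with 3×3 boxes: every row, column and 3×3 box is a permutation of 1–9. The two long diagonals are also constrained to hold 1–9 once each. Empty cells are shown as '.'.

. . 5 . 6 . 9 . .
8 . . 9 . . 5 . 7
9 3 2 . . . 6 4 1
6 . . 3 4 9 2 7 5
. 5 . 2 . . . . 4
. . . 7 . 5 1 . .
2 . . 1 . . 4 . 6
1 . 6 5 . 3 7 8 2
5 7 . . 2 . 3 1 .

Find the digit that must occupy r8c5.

r1c1 = 7: row 1 has {5,6,9}; col 1 has {1,2,5,6,8,9}; box has {2,3,5,8,9}; main diagonal has {2,3,4,5,8} → only 7 remains.
r3c4 = 8: row 3 has {1,2,3,4,6,9}; col 4 has {1,2,3,5,7,9}; box has {6,9} → only 8 remains.
r3c6 = 7: row 3 has {1,2,3,4,6,8,9}; col 6 has {3,5,9}; box has {6,8,9} → only 7 remains.
r5c1 = 3: row 5 has {2,4,5}; col 1 has {1,2,5,6,7,8,9}; box has {5,6} → only 3 remains.
r5c5 = 1: row 5 has {2,3,4,5}; col 5 has {2,4,6}; box has {2,3,4,5,7,9}; main diagonal has {2,3,4,5,7,8}; anti-diagonal has {5,6,7,9} → only 1 remains.
r5c7 = 8: row 5 has {1,2,3,4,5}; col 7 has {1,2,3,4,5,6,7,9}; box has {1,2,4,5,7} → only 8 remains.
r6c1 = 4: row 6 has {1,5,7}; col 1 has {1,2,3,5,6,7,8,9}; box has {3,5,6} → only 4 remains.
r6c5 = 8: row 6 has {1,4,5,7}; col 5 has {1,2,4,6}; box has {1,2,3,4,5,7,9} → only 8 remains.
r7c6 = 8: row 7 has {1,2,4,6}; col 6 has {3,5,7,9}; box has {1,2,3,5} → only 8 remains.
r8c2 = 4: row 8 has {1,2,3,5,6,7,8}; col 2 has {3,5,7}; box has {1,2,5,6,7}; anti-diagonal has {1,5,6,7,9} → only 4 remains.
r8c5 = 9: row 8 has {1,2,3,4,5,6,7,8}; col 5 has {1,2,4,6,8}; box has {1,2,3,5,8} → only 9 remains.

9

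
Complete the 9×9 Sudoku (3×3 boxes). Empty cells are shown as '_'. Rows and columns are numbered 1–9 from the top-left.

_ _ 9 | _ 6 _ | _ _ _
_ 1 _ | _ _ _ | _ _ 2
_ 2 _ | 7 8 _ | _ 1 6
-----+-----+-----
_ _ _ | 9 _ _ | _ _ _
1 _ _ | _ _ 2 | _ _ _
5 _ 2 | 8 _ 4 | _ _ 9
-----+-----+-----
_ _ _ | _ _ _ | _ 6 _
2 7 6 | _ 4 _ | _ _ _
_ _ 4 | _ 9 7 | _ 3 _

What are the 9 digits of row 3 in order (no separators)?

R6C8 = 7: row 6 has {2,4,5,8,9}; col 8 has {1,3,6}; box has {9} → only 7 remains.
R9C1 = 8: row 9 has {3,4,7,9}; col 1 has {1,2,5}; box has {2,4,6,7} → only 8 remains.
R9C2 = 5: row 9 has {3,4,7,8,9}; col 2 has {1,2,7}; box has {2,4,6,7,8} → only 5 remains.
R9C9 = 1: row 9 has {3,4,5,7,8,9}; col 9 has {2,6,9}; box has {3,6} → only 1 remains.
R9C7 = 2: row 9 has {1,3,4,5,7,8,9}; col 7 has {}; box has {1,3,6} → only 2 remains.
R9C4 = 6: row 9 has {1,2,3,4,5,7,8,9}; col 4 has {7,8,9}; box has {4,7,9} → only 6 remains.
R1C4 = 2: in row 1, 2 can only go here (every other open cell in that row sees a 2).
R1C6 = 1: in row 1, 1 can only go here (every other open cell in that row sees a 1).
R2C1 = 6: in row 2, 6 can only go here (every other open cell in that row sees a 6).
R4C8 = 2: in row 4, 2 can only go here (every other open cell in that row sees a 2).
R5C2 = 9: in row 5, 9 can only go here (every other open cell in that row sees a 9).
R7C2 = 3: row 7 has {6}; col 2 has {1,2,5,7,9}; box has {2,4,5,6,7,8} → only 3 remains.
R7C3 = 1: row 7 has {3,6}; col 3 has {2,4,6,9}; box has {2,3,4,5,6,7,8} → only 1 remains.
R7C4 = 5: row 7 has {1,3,6}; col 4 has {2,6,7,8,9}; box has {4,6,7,9} → only 5 remains.
R7C5 = 2: row 7 has {1,3,5,6}; col 5 has {4,6,8,9}; box has {4,5,6,7,9} → only 2 remains.
R7C6 = 8: row 7 has {1,2,3,5,6}; col 6 has {1,2,4,7}; box has {2,4,5,6,7,9} → only 8 remains.
R8C6 = 3: row 8 has {2,4,6,7}; col 6 has {1,2,4,7,8}; box has {2,4,5,6,7,8,9} → only 3 remains.
R5C4 = 3: row 5 has {1,2,9}; col 4 has {2,5,6,7,8,9}; box has {2,4,8,9} → only 3 remains.
R6C2 = 6: row 6 has {2,4,5,7,8,9}; col 2 has {1,2,3,5,7,9}; box has {1,2,5,9} → only 6 remains.
R6C5 = 1: row 6 has {2,4,5,6,7,8,9}; col 5 has {2,4,6,8,9}; box has {2,3,4,8,9} → only 1 remains.
R6C7 = 3: row 6 has {1,2,4,5,6,7,8,9}; col 7 has {2}; box has {2,7,9} → only 3 remains.
R7C1 = 9: row 7 has {1,2,3,5,6,8}; col 1 has {1,2,5,6,8}; box has {1,2,3,4,5,6,7,8} → only 9 remains.
R8C4 = 1: row 8 has {2,3,4,6,7}; col 4 has {2,3,5,6,7,8,9}; box has {2,3,4,5,6,7,8,9} → only 1 remains.
R2C4 = 4: row 2 has {1,2,6}; col 4 has {1,2,3,5,6,7,8,9}; box has {1,2,6,7,8} → only 4 remains.
R4C7 = 1: in row 4, 1 can only go here (every other open cell in that row sees a 1).
R4C6 = 6: in row 4, 6 can only go here (every other open cell in that row sees a 6).
R5C7 = 6: in row 5, 6 can only go here (every other open cell in that row sees a 6).
R2C5 = 3: in column 5, 3 can only go here (every other open cell in that column sees a 3).
R1C9 = 3: in column 9, 3 can only go here (every other open cell in that column sees a 3).
R7C9 = 7: in column 9, 7 can only go here (every other open cell in that column sees a 7).
R7C7 = 4: row 7 has {1,2,3,5,6,7,8,9}; col 7 has {1,2,3,6}; box has {1,2,3,6,7} → only 4 remains.
R3C1 = 4: in row 3, 4 can only go here (every other open cell in that row sees a 4).
R1C1 = 7: row 1 has {1,2,3,6,9}; col 1 has {1,2,4,5,6,8,9}; box has {1,2,4,6,9} → only 7 remains.
R1C2 = 8: row 1 has {1,2,3,6,7,9}; col 2 has {1,2,3,5,6,7,9}; box has {1,2,4,6,7,9} → only 8 remains.
R1C7 = 5: row 1 has {1,2,3,6,7,8,9}; col 7 has {1,2,3,4,6}; box has {1,2,3,6} → only 5 remains.
R1C8 = 4: row 1 has {1,2,3,5,6,7,8,9}; col 8 has {1,2,3,6,7}; box has {1,2,3,5,6} → only 4 remains.
R2C3 = 5: row 2 has {1,2,3,4,6}; col 3 has {1,2,4,6,9}; box has {1,2,4,6,7,8,9} → only 5 remains.
R2C6 = 9: row 2 has {1,2,3,4,5,6}; col 6 has {1,2,3,4,6,7,8}; box has {1,2,3,4,6,7,8} → only 9 remains.
R2C8 = 8: row 2 has {1,2,3,4,5,6,9}; col 8 has {1,2,3,4,6,7}; box has {1,2,3,4,5,6} → only 8 remains.
R3C3 = 3: row 3 has {1,2,4,6,7,8}; col 3 has {1,2,4,5,6,9}; box has {1,2,4,5,6,7,8,9} → only 3 remains.
R3C6 = 5: row 3 has {1,2,3,4,6,7,8}; col 6 has {1,2,3,4,6,7,8,9}; box has {1,2,3,4,6,7,8,9} → only 5 remains.
R3C7 = 9: row 3 has {1,2,3,4,5,6,7,8}; col 7 has {1,2,3,4,5,6}; box has {1,2,3,4,5,6,8} → only 9 remains.

423785916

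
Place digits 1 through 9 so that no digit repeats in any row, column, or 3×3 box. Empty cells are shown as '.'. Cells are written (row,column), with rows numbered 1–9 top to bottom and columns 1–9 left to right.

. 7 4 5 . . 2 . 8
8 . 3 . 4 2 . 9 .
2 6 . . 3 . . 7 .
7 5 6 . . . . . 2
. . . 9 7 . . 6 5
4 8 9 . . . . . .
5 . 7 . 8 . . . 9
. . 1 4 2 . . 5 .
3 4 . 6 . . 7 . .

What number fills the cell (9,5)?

9

(2,2) = 1 (sole candidate).
(2,4) = 7 (sole candidate).
(2,9) = 6 (sole candidate).
(3,3) = 5 (sole candidate).
(4,5) = 1 (sole candidate).
(5,1) = 1 (sole candidate).
(5,3) = 2 (sole candidate).
(7,2) = 2 (sole candidate).
(8,2) = 9 (sole candidate).
(8,9) = 3 (sole candidate).
(9,3) = 8 (sole candidate).
(9,9) = 1 (sole candidate).
(1,1) = 9 (sole candidate).
(1,5) = 6 (sole candidate).
(1,6) = 1 (sole candidate).
(1,8) = 3 (sole candidate).
(2,7) = 5 (sole candidate).
(3,4) = 8 (sole candidate).
(3,6) = 9 (sole candidate).
(3,9) = 4 (sole candidate).
(4,4) = 3 (sole candidate).
(5,2) = 3 (sole candidate).
(6,4) = 2 (sole candidate).
(6,5) = 5 (sole candidate).
(6,6) = 6 (sole candidate).
(6,8) = 1 (sole candidate).
(6,9) = 7 (sole candidate).
(7,4) = 1 (sole candidate).
(7,6) = 3 (sole candidate).
(7,8) = 4 (sole candidate).
(8,1) = 6 (sole candidate).
(8,6) = 7 (sole candidate).
(8,7) = 8 (sole candidate).
(9,5) = 9: row 9 has {1,3,4,6,7,8}; col 5 has {1,2,3,4,5,6,7,8}; box has {1,2,3,4,6,7,8} → only 9 remains.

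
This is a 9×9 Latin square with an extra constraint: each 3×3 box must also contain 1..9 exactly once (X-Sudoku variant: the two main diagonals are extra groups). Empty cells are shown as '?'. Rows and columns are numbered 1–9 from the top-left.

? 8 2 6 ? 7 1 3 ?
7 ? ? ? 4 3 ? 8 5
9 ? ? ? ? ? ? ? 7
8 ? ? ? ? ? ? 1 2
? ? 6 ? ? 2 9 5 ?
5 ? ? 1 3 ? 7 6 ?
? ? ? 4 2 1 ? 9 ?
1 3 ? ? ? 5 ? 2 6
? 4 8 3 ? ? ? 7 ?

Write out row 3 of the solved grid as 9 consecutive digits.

r1c1 = 4 (sole candidate).
r1c9 = 9 (sole candidate).
r2c3 = 1 (sole candidate).
r3c6 = 8: row 3 has {7,9}; col 6 has {1,2,3,5,7}; box has {3,4,6,7} → only 8 remains.
r3c8 = 4: row 3 has {7,8,9}; col 8 has {1,2,3,5,6,7,8,9}; box has {1,3,5,7,8,9} → only 4 remains.
r5c1 = 3 (sole candidate).
r5c5 = 7 (sole candidate).
r6c6 = 9 (sole candidate).
r7c1 = 6 (sole candidate).
r7c3 = 5 (sole candidate).
r9c1 = 2 (sole candidate).
r9c6 = 6 (sole candidate).
r9c7 = 5 (sole candidate).
r9c9 = 1 (sole candidate).
r1c5 = 5 (sole candidate).
r2c2 = 6 (sole candidate).
r2c7 = 2 (sole candidate).
r3c2 = 5: row 3 has {4,7,8,9}; col 2 has {3,4,6,8}; box has {1,2,4,6,7,8,9} → only 5 remains.
r3c3 = 3: row 3 has {4,5,7,8,9}; col 3 has {1,2,5,6,8}; box has {1,2,4,5,6,7,8,9}; main diagonal has {1,2,4,6,7,9} → only 3 remains.
r3c4 = 2: row 3 has {3,4,5,7,8,9}; col 4 has {1,3,4,6}; box has {3,4,5,6,7,8} → only 2 remains.
r3c5 = 1: row 3 has {2,3,4,5,7,8,9}; col 5 has {2,3,4,5,7}; box has {2,3,4,5,6,7,8} → only 1 remains.
r3c7 = 6: row 3 has {1,2,3,4,5,7,8,9}; col 7 has {1,2,5,7,9}; box has {1,2,3,4,5,7,8,9}; anti-diagonal has {1,2,3,5,7,8,9} → only 6 remains.

953218647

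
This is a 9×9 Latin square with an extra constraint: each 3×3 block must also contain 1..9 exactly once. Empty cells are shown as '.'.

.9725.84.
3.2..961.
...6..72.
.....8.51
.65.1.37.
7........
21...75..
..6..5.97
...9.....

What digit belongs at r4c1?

r1c9 = 3: row 1 has {2,4,5,7,8,9}; col 9 has {1,7}; box has {1,2,4,6,7,8} → only 3 remains.
r2c9 = 5: row 2 has {1,2,3,6,9}; col 9 has {1,3,7}; box has {1,2,3,4,6,7,8} → only 5 remains.
r3c9 = 9: row 3 has {2,6,7}; col 9 has {1,3,5,7}; box has {1,2,3,4,5,6,7,8} → only 9 remains.
r5c4 = 4: row 5 has {1,3,5,6,7}; col 4 has {2,6,9}; box has {1,8} → only 4 remains.
r5c6 = 2: row 5 has {1,3,4,5,6,7}; col 6 has {5,7,8,9}; box has {1,4,8} → only 2 remains.
r5c9 = 8: row 5 has {1,2,3,4,5,6,7}; col 9 has {1,3,5,7,9}; box has {1,3,5,7} → only 8 remains.
r6c8 = 6: row 6 has {7}; col 8 has {1,2,4,5,7,9}; box has {1,3,5,7,8} → only 6 remains.
r1c6 = 1: row 1 has {2,3,4,5,7,8,9}; col 6 has {2,5,7,8,9}; box has {2,5,6,9} → only 1 remains.
r5c1 = 9: row 5 has {1,2,3,4,5,6,7,8}; col 1 has {2,3,7}; box has {5,6,7} → only 9 remains.
r6c6 = 3: row 6 has {6,7}; col 6 has {1,2,5,7,8,9}; box has {1,2,4,8} → only 3 remains.
r1c1 = 6: row 1 has {1,2,3,4,5,7,8,9}; col 1 has {2,3,7,9}; box has {2,3,7,9} → only 6 remains.
r3c6 = 4: row 3 has {2,6,7,9}; col 6 has {1,2,3,5,7,8,9}; box has {1,2,5,6,9} → only 4 remains.
r4c1 = 4: row 4 has {1,5,8}; col 1 has {2,3,6,7,9}; box has {5,6,7,9} → only 4 remains.

4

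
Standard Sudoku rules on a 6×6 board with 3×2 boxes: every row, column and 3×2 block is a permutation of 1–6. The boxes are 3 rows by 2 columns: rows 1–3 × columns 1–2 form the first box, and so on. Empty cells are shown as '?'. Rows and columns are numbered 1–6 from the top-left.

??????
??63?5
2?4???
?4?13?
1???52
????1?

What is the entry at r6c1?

r2c1 = 4: row 2 has {3,5,6}; col 1 has {1,2}; box has {2} → only 4 remains.
r2c2 = 1: row 2 has {3,4,5,6}; col 2 has {4}; box has {2,4} → only 1 remains.
r2c5 = 2: row 2 has {1,3,4,5,6}; col 5 has {1,3,5}; box has {5} → only 2 remains.
r3c4 = 5: row 3 has {2,4}; col 4 has {1,3}; box has {3,4,6} → only 5 remains.
r3c5 = 6: row 3 has {2,4,5}; col 5 has {1,2,3,5}; box has {2,5} → only 6 remains.
r4c6 = 6: row 4 has {1,3,4}; col 6 has {2,5}; box has {1,2,3,5} → only 6 remains.
r5c3 = 3: row 5 has {1,2,5}; col 3 has {4,6}; box has {1} → only 3 remains.
r6c6 = 4: row 6 has {1}; col 6 has {2,5,6}; box has {1,2,3,5,6} → only 4 remains.
r1c4 = 2: row 1 has {}; col 4 has {1,3,5}; box has {3,4,5,6} → only 2 remains.
r1c5 = 4: row 1 has {2}; col 5 has {1,2,3,5,6}; box has {2,5,6} → only 4 remains.
r3c2 = 3: row 3 has {2,4,5,6}; col 2 has {1,4}; box has {1,2,4} → only 3 remains.
r3c6 = 1: row 3 has {2,3,4,5,6}; col 6 has {2,4,5,6}; box has {2,4,5,6} → only 1 remains.
r4c1 = 5: row 4 has {1,3,4,6}; col 1 has {1,2,4}; box has {1,4} → only 5 remains.
r4c3 = 2: row 4 has {1,3,4,5,6}; col 3 has {3,4,6}; box has {1,3} → only 2 remains.
r5c2 = 6: row 5 has {1,2,3,5}; col 2 has {1,3,4}; box has {1,4,5} → only 6 remains.
r5c4 = 4: row 5 has {1,2,3,5,6}; col 4 has {1,2,3,5}; box has {1,2,3} → only 4 remains.
r6c1 = 3: row 6 has {1,4}; col 1 has {1,2,4,5}; box has {1,4,5,6} → only 3 remains.

3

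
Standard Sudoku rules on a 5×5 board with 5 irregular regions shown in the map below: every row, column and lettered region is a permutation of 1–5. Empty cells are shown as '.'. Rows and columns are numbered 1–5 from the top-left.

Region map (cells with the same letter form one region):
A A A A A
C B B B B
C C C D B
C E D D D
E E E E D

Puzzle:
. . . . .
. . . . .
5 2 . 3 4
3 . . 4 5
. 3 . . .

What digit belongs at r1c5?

r3c3 = 1: row 3 has {2,3,4,5}; col 3 has {}; region has {2,3,5} → only 1 remains.
r4c2 = 1: row 4 has {3,4,5}; col 2 has {2,3}; region has {3} → only 1 remains.
r4c3 = 2: row 4 has {1,3,4,5}; col 3 has {1}; region has {3,4,5} → only 2 remains.
r5c5 = 1: row 5 has {3}; col 5 has {4,5}; region has {2,3,4,5} → only 1 remains.
r2c1 = 4: row 2 has {}; col 1 has {3,5}; region has {1,2,3,5} → only 4 remains.
r2c2 = 5: row 2 has {4}; col 2 has {1,2,3}; region has {4} → only 5 remains.
r2c3 = 3: row 2 has {4,5}; col 3 has {1,2}; region has {4,5} → only 3 remains.
r2c5 = 2: row 2 has {3,4,5}; col 5 has {1,4,5}; region has {3,4,5} → only 2 remains.
r5c1 = 2: row 5 has {1,3}; col 1 has {3,4,5}; region has {1,3} → only 2 remains.
r5c4 = 5: row 5 has {1,2,3}; col 4 has {3,4}; region has {1,2,3} → only 5 remains.
r1c1 = 1: row 1 has {}; col 1 has {2,3,4,5}; region has {} → only 1 remains.
r1c2 = 4: row 1 has {1}; col 2 has {1,2,3,5}; region has {1} → only 4 remains.
r1c3 = 5: row 1 has {1,4}; col 3 has {1,2,3}; region has {1,4} → only 5 remains.
r1c4 = 2: row 1 has {1,4,5}; col 4 has {3,4,5}; region has {1,4,5} → only 2 remains.
r1c5 = 3: row 1 has {1,2,4,5}; col 5 has {1,2,4,5}; region has {1,2,4,5} → only 3 remains.

3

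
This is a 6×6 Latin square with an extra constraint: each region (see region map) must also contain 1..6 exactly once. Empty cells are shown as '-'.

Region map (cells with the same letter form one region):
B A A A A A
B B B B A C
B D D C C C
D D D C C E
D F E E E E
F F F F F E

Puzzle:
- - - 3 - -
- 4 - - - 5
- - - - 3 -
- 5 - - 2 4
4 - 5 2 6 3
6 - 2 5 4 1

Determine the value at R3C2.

2

R2C5 = 1 (sole candidate).
R3C6 = 6 (sole candidate).
R4C4 = 1 (sole candidate).
R5C2 = 1 (sole candidate).
R6C2 = 3 (sole candidate).
R1C5 = 5 (sole candidate).
R1C6 = 2 (sole candidate).
R2C4 = 6 (sole candidate).
R3C2 = 2: row 3 has {3,6}; col 2 has {1,3,4,5}; region has {4,5} → only 2 remains.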